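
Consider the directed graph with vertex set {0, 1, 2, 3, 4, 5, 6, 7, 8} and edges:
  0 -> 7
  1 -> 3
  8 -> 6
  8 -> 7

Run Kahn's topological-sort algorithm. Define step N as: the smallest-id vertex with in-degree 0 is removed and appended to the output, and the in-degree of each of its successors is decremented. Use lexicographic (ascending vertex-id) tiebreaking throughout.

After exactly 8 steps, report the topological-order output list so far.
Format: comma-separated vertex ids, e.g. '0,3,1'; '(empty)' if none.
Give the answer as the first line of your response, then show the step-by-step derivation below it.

0,1,2,3,4,5,8,6

step 1: output 0; order=[0]; indeg=(0,0,0,1,0,0,1,1,0)
step 2: output 1; order=[0,1]; indeg=(0,0,0,0,0,0,1,1,0)
step 3: output 2; order=[0,1,2]; indeg=(0,0,0,0,0,0,1,1,0)
step 4: output 3; order=[0,1,2,3]; indeg=(0,0,0,0,0,0,1,1,0)
step 5: output 4; order=[0,1,2,3,4]; indeg=(0,0,0,0,0,0,1,1,0)
step 6: output 5; order=[0,1,2,3,4,5]; indeg=(0,0,0,0,0,0,1,1,0)
step 7: output 8; order=[0,1,2,3,4,5,8]; indeg=(0,0,0,0,0,0,0,0,0)
step 8: output 6; order=[0,1,2,3,4,5,8,6]; indeg=(0,0,0,0,0,0,0,0,0)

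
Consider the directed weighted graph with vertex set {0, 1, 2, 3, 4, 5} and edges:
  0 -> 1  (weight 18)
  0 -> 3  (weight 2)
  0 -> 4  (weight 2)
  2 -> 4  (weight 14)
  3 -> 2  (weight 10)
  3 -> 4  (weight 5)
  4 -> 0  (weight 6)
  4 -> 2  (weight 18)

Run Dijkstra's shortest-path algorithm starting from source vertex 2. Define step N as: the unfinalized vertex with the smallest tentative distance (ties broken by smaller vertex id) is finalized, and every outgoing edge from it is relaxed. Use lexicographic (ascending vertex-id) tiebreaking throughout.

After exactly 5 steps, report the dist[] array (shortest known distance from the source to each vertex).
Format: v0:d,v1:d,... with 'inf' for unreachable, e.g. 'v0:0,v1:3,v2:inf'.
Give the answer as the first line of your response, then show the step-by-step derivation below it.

v0:20,v1:38,v2:0,v3:22,v4:14,v5:inf

step 1: dist = v0:inf,v1:inf,v2:0,v3:inf,v4:14,v5:inf
step 2: dist = v0:20,v1:inf,v2:0,v3:inf,v4:14,v5:inf
step 3: dist = v0:20,v1:38,v2:0,v3:22,v4:14,v5:inf
step 4: dist = v0:20,v1:38,v2:0,v3:22,v4:14,v5:inf
step 5: dist = v0:20,v1:38,v2:0,v3:22,v4:14,v5:inf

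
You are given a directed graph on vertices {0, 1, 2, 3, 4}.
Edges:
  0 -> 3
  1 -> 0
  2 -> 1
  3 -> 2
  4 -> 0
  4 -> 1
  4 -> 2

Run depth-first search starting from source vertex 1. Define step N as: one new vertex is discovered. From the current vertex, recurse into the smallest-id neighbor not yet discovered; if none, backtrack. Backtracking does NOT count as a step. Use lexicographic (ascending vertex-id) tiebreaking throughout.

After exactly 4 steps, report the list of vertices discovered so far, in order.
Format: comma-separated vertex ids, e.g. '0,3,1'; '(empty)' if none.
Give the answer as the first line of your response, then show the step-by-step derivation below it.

1,0,3,2

step 1: discover 1; path=1; order=1
step 2: discover 0; path=1>0; order=1,0
step 3: discover 3; path=1>0>3; order=1,0,3
step 4: discover 2; path=1>0>3>2; order=1,0,3,2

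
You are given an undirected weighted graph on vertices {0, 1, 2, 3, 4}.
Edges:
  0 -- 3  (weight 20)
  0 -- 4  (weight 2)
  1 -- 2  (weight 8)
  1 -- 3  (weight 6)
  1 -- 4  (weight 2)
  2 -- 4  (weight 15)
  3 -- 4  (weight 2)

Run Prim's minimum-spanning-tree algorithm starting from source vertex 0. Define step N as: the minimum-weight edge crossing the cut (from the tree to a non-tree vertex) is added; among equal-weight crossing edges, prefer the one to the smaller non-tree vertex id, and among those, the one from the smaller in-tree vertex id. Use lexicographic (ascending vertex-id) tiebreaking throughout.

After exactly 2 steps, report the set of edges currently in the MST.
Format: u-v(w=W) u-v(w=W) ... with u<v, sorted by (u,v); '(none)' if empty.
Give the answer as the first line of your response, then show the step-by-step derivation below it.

0-4(w=2) 1-4(w=2)

step 1: add edge 0-4 (w=2); MST = {0-4(w=2)}
step 2: add edge 1-4 (w=2); MST = {0-4(w=2) 1-4(w=2)}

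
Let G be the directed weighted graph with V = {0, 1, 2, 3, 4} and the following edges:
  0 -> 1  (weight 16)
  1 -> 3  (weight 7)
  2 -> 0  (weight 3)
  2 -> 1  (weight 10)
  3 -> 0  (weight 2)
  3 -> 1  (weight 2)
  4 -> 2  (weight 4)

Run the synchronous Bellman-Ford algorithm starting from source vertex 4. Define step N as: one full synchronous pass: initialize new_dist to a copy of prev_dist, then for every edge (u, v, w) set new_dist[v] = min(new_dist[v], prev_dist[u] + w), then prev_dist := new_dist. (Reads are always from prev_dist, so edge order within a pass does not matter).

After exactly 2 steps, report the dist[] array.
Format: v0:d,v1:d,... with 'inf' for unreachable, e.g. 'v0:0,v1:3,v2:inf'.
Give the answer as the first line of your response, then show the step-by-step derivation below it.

v0:7,v1:14,v2:4,v3:inf,v4:0

step 1: dist = v0:inf,v1:inf,v2:4,v3:inf,v4:0
step 2: dist = v0:7,v1:14,v2:4,v3:inf,v4:0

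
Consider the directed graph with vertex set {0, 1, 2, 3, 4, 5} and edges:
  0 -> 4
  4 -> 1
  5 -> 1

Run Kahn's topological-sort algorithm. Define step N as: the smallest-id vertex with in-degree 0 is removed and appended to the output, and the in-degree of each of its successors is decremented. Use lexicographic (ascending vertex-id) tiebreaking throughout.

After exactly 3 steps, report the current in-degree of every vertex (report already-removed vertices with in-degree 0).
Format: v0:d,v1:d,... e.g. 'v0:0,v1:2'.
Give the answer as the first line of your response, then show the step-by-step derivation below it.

v0:0,v1:2,v2:0,v3:0,v4:0,v5:0

step 1: output 0; order=[0]; indeg=(0,2,0,0,0,0)
step 2: output 2; order=[0,2]; indeg=(0,2,0,0,0,0)
step 3: output 3; order=[0,2,3]; indeg=(0,2,0,0,0,0)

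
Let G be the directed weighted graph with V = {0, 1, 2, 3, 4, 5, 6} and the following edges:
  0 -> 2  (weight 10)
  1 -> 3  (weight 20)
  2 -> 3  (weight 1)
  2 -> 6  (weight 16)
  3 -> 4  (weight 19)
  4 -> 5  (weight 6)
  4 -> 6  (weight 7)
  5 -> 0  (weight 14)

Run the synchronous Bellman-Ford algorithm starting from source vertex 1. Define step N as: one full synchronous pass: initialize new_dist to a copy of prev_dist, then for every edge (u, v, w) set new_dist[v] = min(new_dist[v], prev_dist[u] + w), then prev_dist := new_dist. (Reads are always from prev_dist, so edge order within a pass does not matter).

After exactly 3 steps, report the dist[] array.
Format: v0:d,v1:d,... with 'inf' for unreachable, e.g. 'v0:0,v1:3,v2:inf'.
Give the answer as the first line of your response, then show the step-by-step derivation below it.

v0:inf,v1:0,v2:inf,v3:20,v4:39,v5:45,v6:46

step 1: dist = v0:inf,v1:0,v2:inf,v3:20,v4:inf,v5:inf,v6:inf
step 2: dist = v0:inf,v1:0,v2:inf,v3:20,v4:39,v5:inf,v6:inf
step 3: dist = v0:inf,v1:0,v2:inf,v3:20,v4:39,v5:45,v6:46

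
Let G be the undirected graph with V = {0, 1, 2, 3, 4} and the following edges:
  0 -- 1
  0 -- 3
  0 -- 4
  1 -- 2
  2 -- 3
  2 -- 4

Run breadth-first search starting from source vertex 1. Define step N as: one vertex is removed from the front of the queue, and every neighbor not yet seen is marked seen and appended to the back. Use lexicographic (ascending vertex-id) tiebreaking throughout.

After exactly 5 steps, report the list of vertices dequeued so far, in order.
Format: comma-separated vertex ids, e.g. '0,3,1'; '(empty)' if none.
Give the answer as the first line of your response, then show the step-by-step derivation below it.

1,0,2,3,4

step 1: dequeue 1; queue=[0,2]; order=1
step 2: dequeue 0; queue=[2,3,4]; order=1,0
step 3: dequeue 2; queue=[3,4]; order=1,0,2
step 4: dequeue 3; queue=[4]; order=1,0,2,3
step 5: dequeue 4; queue=[(empty)]; order=1,0,2,3,4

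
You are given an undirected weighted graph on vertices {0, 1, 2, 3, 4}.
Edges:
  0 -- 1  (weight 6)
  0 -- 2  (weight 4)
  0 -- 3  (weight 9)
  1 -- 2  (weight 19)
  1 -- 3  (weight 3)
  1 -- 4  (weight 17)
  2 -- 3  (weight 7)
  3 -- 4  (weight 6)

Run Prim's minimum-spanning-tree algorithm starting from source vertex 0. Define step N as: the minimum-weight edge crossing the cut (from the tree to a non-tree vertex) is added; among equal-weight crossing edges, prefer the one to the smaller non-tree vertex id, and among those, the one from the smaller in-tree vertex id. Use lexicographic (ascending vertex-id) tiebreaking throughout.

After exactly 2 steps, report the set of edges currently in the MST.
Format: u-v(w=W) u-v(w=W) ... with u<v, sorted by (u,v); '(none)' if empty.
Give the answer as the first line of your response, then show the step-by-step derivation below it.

0-1(w=6) 0-2(w=4)

step 1: add edge 0-2 (w=4); MST = {0-2(w=4)}
step 2: add edge 0-1 (w=6); MST = {0-1(w=6) 0-2(w=4)}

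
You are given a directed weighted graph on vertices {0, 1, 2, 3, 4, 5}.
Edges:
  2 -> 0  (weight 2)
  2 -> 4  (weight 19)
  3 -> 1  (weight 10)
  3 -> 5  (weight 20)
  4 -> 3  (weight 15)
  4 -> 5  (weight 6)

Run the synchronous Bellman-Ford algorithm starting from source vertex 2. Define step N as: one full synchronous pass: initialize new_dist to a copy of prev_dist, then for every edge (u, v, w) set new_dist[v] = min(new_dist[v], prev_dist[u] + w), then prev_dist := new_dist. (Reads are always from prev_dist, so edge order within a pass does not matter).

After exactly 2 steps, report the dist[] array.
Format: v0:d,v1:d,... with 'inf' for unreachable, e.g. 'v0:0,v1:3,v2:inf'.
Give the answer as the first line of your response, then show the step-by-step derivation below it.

v0:2,v1:inf,v2:0,v3:34,v4:19,v5:25

step 1: dist = v0:2,v1:inf,v2:0,v3:inf,v4:19,v5:inf
step 2: dist = v0:2,v1:inf,v2:0,v3:34,v4:19,v5:25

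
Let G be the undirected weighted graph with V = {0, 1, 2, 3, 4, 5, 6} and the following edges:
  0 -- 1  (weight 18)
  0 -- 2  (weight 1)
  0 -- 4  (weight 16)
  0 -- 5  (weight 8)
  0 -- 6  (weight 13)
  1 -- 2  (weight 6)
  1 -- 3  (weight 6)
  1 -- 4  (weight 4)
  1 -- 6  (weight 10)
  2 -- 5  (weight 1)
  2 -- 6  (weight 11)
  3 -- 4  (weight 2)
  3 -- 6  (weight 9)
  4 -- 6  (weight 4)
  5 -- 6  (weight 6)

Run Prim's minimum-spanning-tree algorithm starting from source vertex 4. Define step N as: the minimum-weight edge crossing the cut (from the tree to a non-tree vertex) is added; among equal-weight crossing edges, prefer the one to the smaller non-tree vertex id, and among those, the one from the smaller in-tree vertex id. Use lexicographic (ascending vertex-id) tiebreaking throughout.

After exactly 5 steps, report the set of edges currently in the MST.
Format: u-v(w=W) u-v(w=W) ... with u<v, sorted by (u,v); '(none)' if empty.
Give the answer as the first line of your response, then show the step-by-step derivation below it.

0-2(w=1) 1-2(w=6) 1-4(w=4) 3-4(w=2) 4-6(w=4)

step 1: add edge 3-4 (w=2); MST = {3-4(w=2)}
step 2: add edge 1-4 (w=4); MST = {1-4(w=4) 3-4(w=2)}
step 3: add edge 4-6 (w=4); MST = {1-4(w=4) 3-4(w=2) 4-6(w=4)}
step 4: add edge 1-2 (w=6); MST = {1-2(w=6) 1-4(w=4) 3-4(w=2) 4-6(w=4)}
step 5: add edge 0-2 (w=1); MST = {0-2(w=1) 1-2(w=6) 1-4(w=4) 3-4(w=2) 4-6(w=4)}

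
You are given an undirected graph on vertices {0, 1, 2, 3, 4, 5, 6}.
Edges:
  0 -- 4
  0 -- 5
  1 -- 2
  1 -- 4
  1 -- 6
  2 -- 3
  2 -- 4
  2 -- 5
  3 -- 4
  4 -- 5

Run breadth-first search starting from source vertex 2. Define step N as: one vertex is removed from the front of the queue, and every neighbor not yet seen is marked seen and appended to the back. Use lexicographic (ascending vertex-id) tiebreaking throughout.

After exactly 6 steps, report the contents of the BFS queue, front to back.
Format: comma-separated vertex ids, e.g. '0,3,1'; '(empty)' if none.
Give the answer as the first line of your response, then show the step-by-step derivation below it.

0

step 1: dequeue 2; queue=[1,3,4,5]; order=2
step 2: dequeue 1; queue=[3,4,5,6]; order=2,1
step 3: dequeue 3; queue=[4,5,6]; order=2,1,3
step 4: dequeue 4; queue=[5,6,0]; order=2,1,3,4
step 5: dequeue 5; queue=[6,0]; order=2,1,3,4,5
step 6: dequeue 6; queue=[0]; order=2,1,3,4,5,6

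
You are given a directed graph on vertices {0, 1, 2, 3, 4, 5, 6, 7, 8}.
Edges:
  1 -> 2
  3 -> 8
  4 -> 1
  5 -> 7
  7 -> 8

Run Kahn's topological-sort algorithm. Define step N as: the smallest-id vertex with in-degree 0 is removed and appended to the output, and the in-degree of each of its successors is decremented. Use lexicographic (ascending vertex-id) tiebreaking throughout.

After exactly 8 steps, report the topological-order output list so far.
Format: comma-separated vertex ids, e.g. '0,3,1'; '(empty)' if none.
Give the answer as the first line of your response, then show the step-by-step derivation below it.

0,3,4,1,2,5,6,7

step 1: output 0; order=[0]; indeg=(0,1,1,0,0,0,0,1,2)
step 2: output 3; order=[0,3]; indeg=(0,1,1,0,0,0,0,1,1)
step 3: output 4; order=[0,3,4]; indeg=(0,0,1,0,0,0,0,1,1)
step 4: output 1; order=[0,3,4,1]; indeg=(0,0,0,0,0,0,0,1,1)
step 5: output 2; order=[0,3,4,1,2]; indeg=(0,0,0,0,0,0,0,1,1)
step 6: output 5; order=[0,3,4,1,2,5]; indeg=(0,0,0,0,0,0,0,0,1)
step 7: output 6; order=[0,3,4,1,2,5,6]; indeg=(0,0,0,0,0,0,0,0,1)
step 8: output 7; order=[0,3,4,1,2,5,6,7]; indeg=(0,0,0,0,0,0,0,0,0)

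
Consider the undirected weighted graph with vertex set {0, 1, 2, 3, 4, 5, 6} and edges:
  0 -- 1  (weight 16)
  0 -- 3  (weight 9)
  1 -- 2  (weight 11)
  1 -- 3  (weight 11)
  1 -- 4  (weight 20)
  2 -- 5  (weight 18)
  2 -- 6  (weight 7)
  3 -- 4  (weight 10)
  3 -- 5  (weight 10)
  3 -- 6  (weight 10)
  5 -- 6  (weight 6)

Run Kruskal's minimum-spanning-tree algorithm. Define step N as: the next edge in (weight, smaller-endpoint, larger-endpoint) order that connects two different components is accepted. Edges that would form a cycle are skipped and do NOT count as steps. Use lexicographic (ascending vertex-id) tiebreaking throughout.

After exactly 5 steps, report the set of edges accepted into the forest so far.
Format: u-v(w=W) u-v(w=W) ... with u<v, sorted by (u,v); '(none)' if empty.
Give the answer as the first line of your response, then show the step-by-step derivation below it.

0-3(w=9) 2-6(w=7) 3-4(w=10) 3-5(w=10) 5-6(w=6)

step 1: add edge 5-6 (w=6); MST = {5-6(w=6)}
step 2: add edge 2-6 (w=7); MST = {2-6(w=7) 5-6(w=6)}
step 3: add edge 0-3 (w=9); MST = {0-3(w=9) 2-6(w=7) 5-6(w=6)}
step 4: add edge 3-4 (w=10); MST = {0-3(w=9) 2-6(w=7) 3-4(w=10) 5-6(w=6)}
step 5: add edge 3-5 (w=10); MST = {0-3(w=9) 2-6(w=7) 3-4(w=10) 3-5(w=10) 5-6(w=6)}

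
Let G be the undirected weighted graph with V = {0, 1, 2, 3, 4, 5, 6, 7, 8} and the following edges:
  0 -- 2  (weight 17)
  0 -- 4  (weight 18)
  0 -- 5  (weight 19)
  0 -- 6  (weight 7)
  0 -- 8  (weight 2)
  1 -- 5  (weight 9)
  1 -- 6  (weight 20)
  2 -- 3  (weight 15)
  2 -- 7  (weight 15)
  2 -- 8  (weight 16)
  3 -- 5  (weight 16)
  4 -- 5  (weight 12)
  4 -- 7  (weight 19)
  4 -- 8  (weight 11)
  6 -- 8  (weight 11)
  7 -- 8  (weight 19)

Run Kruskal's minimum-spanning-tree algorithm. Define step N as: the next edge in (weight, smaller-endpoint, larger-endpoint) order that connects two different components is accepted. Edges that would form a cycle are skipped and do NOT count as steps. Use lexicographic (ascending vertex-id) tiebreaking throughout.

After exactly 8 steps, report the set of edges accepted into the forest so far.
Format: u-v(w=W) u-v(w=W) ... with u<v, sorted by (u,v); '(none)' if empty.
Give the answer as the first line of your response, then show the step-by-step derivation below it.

0-6(w=7) 0-8(w=2) 1-5(w=9) 2-3(w=15) 2-7(w=15) 2-8(w=16) 4-5(w=12) 4-8(w=11)

step 1: add edge 0-8 (w=2); MST = {0-8(w=2)}
step 2: add edge 0-6 (w=7); MST = {0-6(w=7) 0-8(w=2)}
step 3: add edge 1-5 (w=9); MST = {0-6(w=7) 0-8(w=2) 1-5(w=9)}
step 4: add edge 4-8 (w=11); MST = {0-6(w=7) 0-8(w=2) 1-5(w=9) 4-8(w=11)}
step 5: add edge 4-5 (w=12); MST = {0-6(w=7) 0-8(w=2) 1-5(w=9) 4-5(w=12) 4-8(w=11)}
step 6: add edge 2-3 (w=15); MST = {0-6(w=7) 0-8(w=2) 1-5(w=9) 2-3(w=15) 4-5(w=12) 4-8(w=11)}
step 7: add edge 2-7 (w=15); MST = {0-6(w=7) 0-8(w=2) 1-5(w=9) 2-3(w=15) 2-7(w=15) 4-5(w=12) 4-8(w=11)}
step 8: add edge 2-8 (w=16); MST = {0-6(w=7) 0-8(w=2) 1-5(w=9) 2-3(w=15) 2-7(w=15) 2-8(w=16) 4-5(w=12) 4-8(w=11)}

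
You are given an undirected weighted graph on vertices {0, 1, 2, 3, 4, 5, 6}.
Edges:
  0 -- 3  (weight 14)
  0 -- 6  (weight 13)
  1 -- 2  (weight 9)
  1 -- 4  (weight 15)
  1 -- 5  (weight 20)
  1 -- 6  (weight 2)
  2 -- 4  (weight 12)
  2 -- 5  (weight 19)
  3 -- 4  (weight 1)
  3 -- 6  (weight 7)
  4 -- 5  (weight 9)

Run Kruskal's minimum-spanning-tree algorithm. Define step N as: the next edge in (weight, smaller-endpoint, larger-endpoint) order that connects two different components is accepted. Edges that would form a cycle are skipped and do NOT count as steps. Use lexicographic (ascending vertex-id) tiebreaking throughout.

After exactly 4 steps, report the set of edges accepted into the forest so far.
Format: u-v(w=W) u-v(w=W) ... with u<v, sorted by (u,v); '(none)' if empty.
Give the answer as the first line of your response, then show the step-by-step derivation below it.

1-2(w=9) 1-6(w=2) 3-4(w=1) 3-6(w=7)

step 1: add edge 3-4 (w=1); MST = {3-4(w=1)}
step 2: add edge 1-6 (w=2); MST = {1-6(w=2) 3-4(w=1)}
step 3: add edge 3-6 (w=7); MST = {1-6(w=2) 3-4(w=1) 3-6(w=7)}
step 4: add edge 1-2 (w=9); MST = {1-2(w=9) 1-6(w=2) 3-4(w=1) 3-6(w=7)}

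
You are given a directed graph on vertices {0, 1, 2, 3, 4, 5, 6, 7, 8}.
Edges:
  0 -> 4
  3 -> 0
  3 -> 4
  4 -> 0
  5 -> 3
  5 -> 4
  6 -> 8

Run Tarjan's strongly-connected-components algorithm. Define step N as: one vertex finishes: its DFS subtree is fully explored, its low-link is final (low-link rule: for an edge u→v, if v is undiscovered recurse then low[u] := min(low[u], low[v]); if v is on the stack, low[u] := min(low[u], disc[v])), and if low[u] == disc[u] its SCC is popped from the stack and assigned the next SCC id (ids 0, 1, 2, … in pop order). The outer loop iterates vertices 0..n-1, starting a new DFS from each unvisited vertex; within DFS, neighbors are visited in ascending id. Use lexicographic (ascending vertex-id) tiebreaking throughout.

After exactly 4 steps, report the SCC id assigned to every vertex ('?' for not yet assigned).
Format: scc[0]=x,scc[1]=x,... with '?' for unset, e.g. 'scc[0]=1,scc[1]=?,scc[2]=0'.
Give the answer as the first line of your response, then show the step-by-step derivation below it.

scc[0]=0,scc[1]=1,scc[2]=2,scc[3]=?,scc[4]=0,scc[5]=?,scc[6]=?,scc[7]=?,scc[8]=?

step 1: low=(low[0]=0,low[1]=?,low[2]=?,low[3]=?,low[4]=0,low[5]=?,low[6]=?,low[7]=?,low[8]=?); scc=(scc[0]=?,scc[1]=?,scc[2]=?,scc[3]=?,scc[4]=?,scc[5]=?,scc[6]=?,scc[7]=?,scc[8]=?)
step 2: low=(low[0]=0,low[1]=?,low[2]=?,low[3]=?,low[4]=0,low[5]=?,low[6]=?,low[7]=?,low[8]=?); scc=(scc[0]=0,scc[1]=?,scc[2]=?,scc[3]=?,scc[4]=0,scc[5]=?,scc[6]=?,scc[7]=?,scc[8]=?)
step 3: low=(low[0]=0,low[1]=2,low[2]=?,low[3]=?,low[4]=0,low[5]=?,low[6]=?,low[7]=?,low[8]=?); scc=(scc[0]=0,scc[1]=1,scc[2]=?,scc[3]=?,scc[4]=0,scc[5]=?,scc[6]=?,scc[7]=?,scc[8]=?)
step 4: low=(low[0]=0,low[1]=2,low[2]=3,low[3]=?,low[4]=0,low[5]=?,low[6]=?,low[7]=?,low[8]=?); scc=(scc[0]=0,scc[1]=1,scc[2]=2,scc[3]=?,scc[4]=0,scc[5]=?,scc[6]=?,scc[7]=?,scc[8]=?)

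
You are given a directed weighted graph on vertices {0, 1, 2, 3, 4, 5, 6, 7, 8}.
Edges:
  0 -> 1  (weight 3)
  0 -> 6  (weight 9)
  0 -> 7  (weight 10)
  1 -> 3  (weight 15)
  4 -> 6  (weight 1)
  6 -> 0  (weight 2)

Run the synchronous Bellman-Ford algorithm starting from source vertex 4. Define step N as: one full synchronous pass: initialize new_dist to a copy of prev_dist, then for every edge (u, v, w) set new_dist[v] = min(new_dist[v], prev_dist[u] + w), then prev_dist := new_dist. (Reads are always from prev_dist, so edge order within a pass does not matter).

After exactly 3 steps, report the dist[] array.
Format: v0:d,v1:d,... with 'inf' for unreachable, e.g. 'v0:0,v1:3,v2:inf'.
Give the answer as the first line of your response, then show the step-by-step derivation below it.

v0:3,v1:6,v2:inf,v3:inf,v4:0,v5:inf,v6:1,v7:13,v8:inf

step 1: dist = v0:inf,v1:inf,v2:inf,v3:inf,v4:0,v5:inf,v6:1,v7:inf,v8:inf
step 2: dist = v0:3,v1:inf,v2:inf,v3:inf,v4:0,v5:inf,v6:1,v7:inf,v8:inf
step 3: dist = v0:3,v1:6,v2:inf,v3:inf,v4:0,v5:inf,v6:1,v7:13,v8:inf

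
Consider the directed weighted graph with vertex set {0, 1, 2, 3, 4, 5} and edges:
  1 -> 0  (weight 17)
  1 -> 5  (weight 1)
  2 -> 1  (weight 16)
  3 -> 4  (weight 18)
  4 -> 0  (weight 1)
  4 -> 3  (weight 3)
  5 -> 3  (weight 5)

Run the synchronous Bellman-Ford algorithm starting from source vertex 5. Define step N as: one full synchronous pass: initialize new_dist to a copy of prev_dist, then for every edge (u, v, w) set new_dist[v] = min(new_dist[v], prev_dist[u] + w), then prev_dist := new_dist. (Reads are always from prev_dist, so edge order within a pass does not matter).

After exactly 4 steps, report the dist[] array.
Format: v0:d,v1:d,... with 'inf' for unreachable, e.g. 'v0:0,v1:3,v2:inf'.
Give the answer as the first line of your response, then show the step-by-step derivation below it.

v0:24,v1:inf,v2:inf,v3:5,v4:23,v5:0

step 1: dist = v0:inf,v1:inf,v2:inf,v3:5,v4:inf,v5:0
step 2: dist = v0:inf,v1:inf,v2:inf,v3:5,v4:23,v5:0
step 3: dist = v0:24,v1:inf,v2:inf,v3:5,v4:23,v5:0
step 4: dist = v0:24,v1:inf,v2:inf,v3:5,v4:23,v5:0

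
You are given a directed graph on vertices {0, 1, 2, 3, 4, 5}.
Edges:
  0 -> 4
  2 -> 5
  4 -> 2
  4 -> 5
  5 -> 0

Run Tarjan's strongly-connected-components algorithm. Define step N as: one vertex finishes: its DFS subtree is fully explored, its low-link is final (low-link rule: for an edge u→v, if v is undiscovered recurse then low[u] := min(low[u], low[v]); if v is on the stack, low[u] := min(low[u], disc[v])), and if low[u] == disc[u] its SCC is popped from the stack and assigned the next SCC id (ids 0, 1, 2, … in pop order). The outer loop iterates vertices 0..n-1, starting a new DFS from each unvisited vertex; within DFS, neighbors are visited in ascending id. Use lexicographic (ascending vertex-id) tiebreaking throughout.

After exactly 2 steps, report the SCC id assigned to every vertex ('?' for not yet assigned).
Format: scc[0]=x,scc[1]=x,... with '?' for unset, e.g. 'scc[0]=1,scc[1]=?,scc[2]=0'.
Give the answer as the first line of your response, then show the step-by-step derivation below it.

scc[0]=?,scc[1]=?,scc[2]=?,scc[3]=?,scc[4]=?,scc[5]=?

step 1: low=(low[0]=0,low[1]=?,low[2]=2,low[3]=?,low[4]=1,low[5]=0); scc=(scc[0]=?,scc[1]=?,scc[2]=?,scc[3]=?,scc[4]=?,scc[5]=?)
step 2: low=(low[0]=0,low[1]=?,low[2]=0,low[3]=?,low[4]=1,low[5]=0); scc=(scc[0]=?,scc[1]=?,scc[2]=?,scc[3]=?,scc[4]=?,scc[5]=?)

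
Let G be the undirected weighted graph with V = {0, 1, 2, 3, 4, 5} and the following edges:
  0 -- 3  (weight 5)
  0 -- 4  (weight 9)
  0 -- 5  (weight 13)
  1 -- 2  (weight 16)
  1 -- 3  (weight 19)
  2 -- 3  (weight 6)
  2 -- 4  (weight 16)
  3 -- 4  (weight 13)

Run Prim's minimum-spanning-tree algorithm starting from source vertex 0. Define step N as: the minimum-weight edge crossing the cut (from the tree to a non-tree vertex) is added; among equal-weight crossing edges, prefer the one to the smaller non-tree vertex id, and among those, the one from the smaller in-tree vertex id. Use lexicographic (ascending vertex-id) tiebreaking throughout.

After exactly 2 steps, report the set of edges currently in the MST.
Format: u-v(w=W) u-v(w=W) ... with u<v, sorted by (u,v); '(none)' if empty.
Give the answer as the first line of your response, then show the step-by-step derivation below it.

0-3(w=5) 2-3(w=6)

step 1: add edge 0-3 (w=5); MST = {0-3(w=5)}
step 2: add edge 2-3 (w=6); MST = {0-3(w=5) 2-3(w=6)}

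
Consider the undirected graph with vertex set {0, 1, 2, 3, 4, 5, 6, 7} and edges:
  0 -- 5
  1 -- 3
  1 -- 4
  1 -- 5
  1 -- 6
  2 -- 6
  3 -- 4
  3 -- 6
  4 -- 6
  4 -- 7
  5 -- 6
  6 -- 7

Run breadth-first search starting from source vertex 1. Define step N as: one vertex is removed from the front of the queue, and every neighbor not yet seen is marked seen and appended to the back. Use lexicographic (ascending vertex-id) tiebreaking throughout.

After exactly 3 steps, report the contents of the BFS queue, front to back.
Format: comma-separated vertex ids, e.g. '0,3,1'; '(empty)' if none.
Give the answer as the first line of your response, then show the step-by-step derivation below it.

5,6,7

step 1: dequeue 1; queue=[3,4,5,6]; order=1
step 2: dequeue 3; queue=[4,5,6]; order=1,3
step 3: dequeue 4; queue=[5,6,7]; order=1,3,4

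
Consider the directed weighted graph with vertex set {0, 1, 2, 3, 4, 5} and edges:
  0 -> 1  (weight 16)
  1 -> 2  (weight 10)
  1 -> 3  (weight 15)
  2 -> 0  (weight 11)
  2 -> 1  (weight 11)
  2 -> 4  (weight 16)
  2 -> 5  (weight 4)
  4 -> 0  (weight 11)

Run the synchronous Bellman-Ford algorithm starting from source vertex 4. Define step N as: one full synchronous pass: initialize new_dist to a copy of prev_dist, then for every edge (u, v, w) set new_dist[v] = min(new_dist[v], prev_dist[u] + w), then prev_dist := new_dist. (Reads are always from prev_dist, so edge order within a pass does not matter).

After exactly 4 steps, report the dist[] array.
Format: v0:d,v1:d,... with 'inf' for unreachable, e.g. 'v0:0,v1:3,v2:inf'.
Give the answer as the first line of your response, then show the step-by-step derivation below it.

v0:11,v1:27,v2:37,v3:42,v4:0,v5:41

step 1: dist = v0:11,v1:inf,v2:inf,v3:inf,v4:0,v5:inf
step 2: dist = v0:11,v1:27,v2:inf,v3:inf,v4:0,v5:inf
step 3: dist = v0:11,v1:27,v2:37,v3:42,v4:0,v5:inf
step 4: dist = v0:11,v1:27,v2:37,v3:42,v4:0,v5:41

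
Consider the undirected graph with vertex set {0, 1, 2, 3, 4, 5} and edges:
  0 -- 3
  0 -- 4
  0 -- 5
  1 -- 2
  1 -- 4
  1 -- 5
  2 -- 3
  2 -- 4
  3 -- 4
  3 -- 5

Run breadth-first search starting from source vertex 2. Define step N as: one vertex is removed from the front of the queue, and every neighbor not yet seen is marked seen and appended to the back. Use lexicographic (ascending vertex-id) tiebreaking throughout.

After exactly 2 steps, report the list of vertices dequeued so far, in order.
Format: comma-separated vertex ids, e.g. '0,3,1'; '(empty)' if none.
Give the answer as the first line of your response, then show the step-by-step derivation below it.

2,1

step 1: dequeue 2; queue=[1,3,4]; order=2
step 2: dequeue 1; queue=[3,4,5]; order=2,1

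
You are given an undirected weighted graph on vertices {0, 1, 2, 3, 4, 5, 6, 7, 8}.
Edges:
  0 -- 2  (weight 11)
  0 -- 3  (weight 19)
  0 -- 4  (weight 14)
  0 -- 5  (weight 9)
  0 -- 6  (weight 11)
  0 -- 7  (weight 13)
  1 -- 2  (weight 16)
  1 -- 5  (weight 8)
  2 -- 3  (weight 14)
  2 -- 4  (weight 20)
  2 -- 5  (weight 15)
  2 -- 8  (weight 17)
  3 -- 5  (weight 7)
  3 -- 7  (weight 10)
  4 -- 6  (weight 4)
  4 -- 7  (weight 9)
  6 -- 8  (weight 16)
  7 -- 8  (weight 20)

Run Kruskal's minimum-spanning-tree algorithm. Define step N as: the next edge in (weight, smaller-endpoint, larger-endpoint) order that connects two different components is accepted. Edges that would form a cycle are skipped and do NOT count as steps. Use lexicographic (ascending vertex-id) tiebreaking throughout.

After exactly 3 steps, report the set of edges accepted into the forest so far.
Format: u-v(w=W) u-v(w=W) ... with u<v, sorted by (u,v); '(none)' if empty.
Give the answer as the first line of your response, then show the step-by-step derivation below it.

1-5(w=8) 3-5(w=7) 4-6(w=4)

step 1: add edge 4-6 (w=4); MST = {4-6(w=4)}
step 2: add edge 3-5 (w=7); MST = {3-5(w=7) 4-6(w=4)}
step 3: add edge 1-5 (w=8); MST = {1-5(w=8) 3-5(w=7) 4-6(w=4)}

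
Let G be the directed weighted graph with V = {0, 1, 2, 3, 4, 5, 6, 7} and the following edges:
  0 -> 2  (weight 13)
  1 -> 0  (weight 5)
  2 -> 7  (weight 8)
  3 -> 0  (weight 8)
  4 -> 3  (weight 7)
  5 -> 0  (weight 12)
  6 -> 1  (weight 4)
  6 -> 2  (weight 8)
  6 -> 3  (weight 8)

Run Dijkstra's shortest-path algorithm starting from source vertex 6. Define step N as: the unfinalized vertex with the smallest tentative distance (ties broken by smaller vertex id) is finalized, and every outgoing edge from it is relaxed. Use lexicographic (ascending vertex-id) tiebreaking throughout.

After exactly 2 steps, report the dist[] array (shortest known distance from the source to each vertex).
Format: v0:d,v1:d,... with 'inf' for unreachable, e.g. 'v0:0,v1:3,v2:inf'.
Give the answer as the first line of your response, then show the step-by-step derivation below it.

v0:9,v1:4,v2:8,v3:8,v4:inf,v5:inf,v6:0,v7:inf

step 1: dist = v0:inf,v1:4,v2:8,v3:8,v4:inf,v5:inf,v6:0,v7:inf
step 2: dist = v0:9,v1:4,v2:8,v3:8,v4:inf,v5:inf,v6:0,v7:inf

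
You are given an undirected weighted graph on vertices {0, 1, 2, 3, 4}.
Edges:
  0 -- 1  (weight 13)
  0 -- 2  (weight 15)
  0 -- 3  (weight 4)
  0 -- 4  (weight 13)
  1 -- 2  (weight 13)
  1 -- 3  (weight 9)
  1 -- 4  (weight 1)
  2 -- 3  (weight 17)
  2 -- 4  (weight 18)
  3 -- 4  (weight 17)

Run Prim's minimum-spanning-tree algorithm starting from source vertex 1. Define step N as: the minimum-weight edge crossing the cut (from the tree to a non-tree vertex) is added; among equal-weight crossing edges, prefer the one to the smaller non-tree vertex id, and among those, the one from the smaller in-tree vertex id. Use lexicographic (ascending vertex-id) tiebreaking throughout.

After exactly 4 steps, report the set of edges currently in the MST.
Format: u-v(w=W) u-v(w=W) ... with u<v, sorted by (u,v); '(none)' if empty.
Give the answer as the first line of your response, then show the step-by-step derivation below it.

0-3(w=4) 1-2(w=13) 1-3(w=9) 1-4(w=1)

step 1: add edge 1-4 (w=1); MST = {1-4(w=1)}
step 2: add edge 1-3 (w=9); MST = {1-3(w=9) 1-4(w=1)}
step 3: add edge 0-3 (w=4); MST = {0-3(w=4) 1-3(w=9) 1-4(w=1)}
step 4: add edge 1-2 (w=13); MST = {0-3(w=4) 1-2(w=13) 1-3(w=9) 1-4(w=1)}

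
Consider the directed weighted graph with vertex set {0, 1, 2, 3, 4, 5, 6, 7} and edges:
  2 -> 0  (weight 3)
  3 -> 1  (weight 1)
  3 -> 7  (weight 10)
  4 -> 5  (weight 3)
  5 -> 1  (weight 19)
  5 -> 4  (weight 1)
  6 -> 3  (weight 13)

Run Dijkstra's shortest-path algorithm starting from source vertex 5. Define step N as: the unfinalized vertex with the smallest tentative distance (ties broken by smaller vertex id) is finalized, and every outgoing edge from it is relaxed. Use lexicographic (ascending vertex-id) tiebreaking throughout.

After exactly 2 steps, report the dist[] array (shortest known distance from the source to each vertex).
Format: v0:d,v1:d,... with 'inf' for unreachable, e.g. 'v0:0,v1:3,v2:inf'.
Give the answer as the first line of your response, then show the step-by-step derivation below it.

v0:inf,v1:19,v2:inf,v3:inf,v4:1,v5:0,v6:inf,v7:inf

step 1: dist = v0:inf,v1:19,v2:inf,v3:inf,v4:1,v5:0,v6:inf,v7:inf
step 2: dist = v0:inf,v1:19,v2:inf,v3:inf,v4:1,v5:0,v6:inf,v7:inf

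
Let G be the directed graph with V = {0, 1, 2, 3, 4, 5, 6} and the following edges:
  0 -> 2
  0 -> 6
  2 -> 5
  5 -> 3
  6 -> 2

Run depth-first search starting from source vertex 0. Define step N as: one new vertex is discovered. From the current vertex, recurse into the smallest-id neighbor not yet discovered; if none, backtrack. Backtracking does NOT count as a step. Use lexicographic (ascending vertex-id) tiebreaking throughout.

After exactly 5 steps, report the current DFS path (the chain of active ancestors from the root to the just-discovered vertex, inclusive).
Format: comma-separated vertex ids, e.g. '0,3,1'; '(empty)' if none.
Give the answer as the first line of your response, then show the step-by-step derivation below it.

0,6

step 1: discover 0; path=0; order=0
step 2: discover 2; path=0>2; order=0,2
step 3: discover 5; path=0>2>5; order=0,2,5
step 4: discover 3; path=0>2>5>3; order=0,2,5,3
step 5: discover 6; path=0>6; order=0,2,5,3,6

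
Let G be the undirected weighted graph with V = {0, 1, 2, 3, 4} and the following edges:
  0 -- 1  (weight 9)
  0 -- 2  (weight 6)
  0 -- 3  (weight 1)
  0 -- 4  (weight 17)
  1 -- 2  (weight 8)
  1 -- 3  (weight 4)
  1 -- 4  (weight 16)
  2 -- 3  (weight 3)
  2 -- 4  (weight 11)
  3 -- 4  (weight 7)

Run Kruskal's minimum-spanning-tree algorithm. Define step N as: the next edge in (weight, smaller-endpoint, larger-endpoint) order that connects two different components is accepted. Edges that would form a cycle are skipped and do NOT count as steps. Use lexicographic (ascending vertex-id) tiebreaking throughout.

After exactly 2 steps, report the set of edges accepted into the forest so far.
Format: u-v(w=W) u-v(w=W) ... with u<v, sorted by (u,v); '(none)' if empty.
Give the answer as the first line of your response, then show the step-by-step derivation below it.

0-3(w=1) 2-3(w=3)

step 1: add edge 0-3 (w=1); MST = {0-3(w=1)}
step 2: add edge 2-3 (w=3); MST = {0-3(w=1) 2-3(w=3)}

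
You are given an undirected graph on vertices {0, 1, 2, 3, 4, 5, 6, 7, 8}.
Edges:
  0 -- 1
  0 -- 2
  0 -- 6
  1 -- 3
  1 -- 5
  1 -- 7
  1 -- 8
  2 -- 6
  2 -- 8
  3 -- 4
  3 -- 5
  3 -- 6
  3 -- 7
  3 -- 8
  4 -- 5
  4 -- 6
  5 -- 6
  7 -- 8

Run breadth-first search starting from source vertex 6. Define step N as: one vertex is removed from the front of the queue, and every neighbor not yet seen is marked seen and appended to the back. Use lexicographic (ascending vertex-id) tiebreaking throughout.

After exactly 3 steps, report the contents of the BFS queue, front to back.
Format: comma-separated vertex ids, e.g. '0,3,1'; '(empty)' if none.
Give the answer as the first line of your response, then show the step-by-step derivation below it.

3,4,5,1,8

step 1: dequeue 6; queue=[0,2,3,4,5]; order=6
step 2: dequeue 0; queue=[2,3,4,5,1]; order=6,0
step 3: dequeue 2; queue=[3,4,5,1,8]; order=6,0,2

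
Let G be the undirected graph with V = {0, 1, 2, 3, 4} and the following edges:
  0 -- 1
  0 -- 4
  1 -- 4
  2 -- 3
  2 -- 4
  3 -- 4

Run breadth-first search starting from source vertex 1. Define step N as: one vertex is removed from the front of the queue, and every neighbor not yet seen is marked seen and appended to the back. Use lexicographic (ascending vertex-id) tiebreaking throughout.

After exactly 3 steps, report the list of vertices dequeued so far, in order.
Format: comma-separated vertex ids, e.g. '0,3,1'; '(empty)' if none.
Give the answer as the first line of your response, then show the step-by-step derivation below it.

1,0,4

step 1: dequeue 1; queue=[0,4]; order=1
step 2: dequeue 0; queue=[4]; order=1,0
step 3: dequeue 4; queue=[2,3]; order=1,0,4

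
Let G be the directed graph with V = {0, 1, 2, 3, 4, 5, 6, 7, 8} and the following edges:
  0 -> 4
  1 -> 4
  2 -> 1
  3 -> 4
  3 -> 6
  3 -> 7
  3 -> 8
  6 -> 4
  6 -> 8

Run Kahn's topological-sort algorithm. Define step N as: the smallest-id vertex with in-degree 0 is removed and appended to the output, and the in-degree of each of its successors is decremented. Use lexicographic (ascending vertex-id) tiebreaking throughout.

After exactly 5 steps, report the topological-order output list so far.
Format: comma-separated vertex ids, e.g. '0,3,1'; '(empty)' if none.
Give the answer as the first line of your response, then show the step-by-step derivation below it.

0,2,1,3,5

step 1: output 0; order=[0]; indeg=(0,1,0,0,3,0,1,1,2)
step 2: output 2; order=[0,2]; indeg=(0,0,0,0,3,0,1,1,2)
step 3: output 1; order=[0,2,1]; indeg=(0,0,0,0,2,0,1,1,2)
step 4: output 3; order=[0,2,1,3]; indeg=(0,0,0,0,1,0,0,0,1)
step 5: output 5; order=[0,2,1,3,5]; indeg=(0,0,0,0,1,0,0,0,1)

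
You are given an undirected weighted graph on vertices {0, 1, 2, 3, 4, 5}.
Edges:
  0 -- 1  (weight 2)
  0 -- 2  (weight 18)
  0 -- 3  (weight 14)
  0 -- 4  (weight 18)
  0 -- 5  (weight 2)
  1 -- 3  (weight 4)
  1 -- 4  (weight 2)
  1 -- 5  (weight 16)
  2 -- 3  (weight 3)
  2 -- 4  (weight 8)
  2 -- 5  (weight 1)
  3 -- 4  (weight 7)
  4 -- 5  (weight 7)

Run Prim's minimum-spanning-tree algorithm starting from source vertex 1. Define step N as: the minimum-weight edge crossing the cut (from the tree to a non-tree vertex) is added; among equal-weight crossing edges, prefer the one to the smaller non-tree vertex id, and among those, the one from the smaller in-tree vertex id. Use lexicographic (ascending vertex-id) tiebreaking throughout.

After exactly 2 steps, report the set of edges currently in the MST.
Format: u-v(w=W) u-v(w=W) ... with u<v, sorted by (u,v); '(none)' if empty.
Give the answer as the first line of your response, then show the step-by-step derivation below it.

0-1(w=2) 1-4(w=2)

step 1: add edge 0-1 (w=2); MST = {0-1(w=2)}
step 2: add edge 1-4 (w=2); MST = {0-1(w=2) 1-4(w=2)}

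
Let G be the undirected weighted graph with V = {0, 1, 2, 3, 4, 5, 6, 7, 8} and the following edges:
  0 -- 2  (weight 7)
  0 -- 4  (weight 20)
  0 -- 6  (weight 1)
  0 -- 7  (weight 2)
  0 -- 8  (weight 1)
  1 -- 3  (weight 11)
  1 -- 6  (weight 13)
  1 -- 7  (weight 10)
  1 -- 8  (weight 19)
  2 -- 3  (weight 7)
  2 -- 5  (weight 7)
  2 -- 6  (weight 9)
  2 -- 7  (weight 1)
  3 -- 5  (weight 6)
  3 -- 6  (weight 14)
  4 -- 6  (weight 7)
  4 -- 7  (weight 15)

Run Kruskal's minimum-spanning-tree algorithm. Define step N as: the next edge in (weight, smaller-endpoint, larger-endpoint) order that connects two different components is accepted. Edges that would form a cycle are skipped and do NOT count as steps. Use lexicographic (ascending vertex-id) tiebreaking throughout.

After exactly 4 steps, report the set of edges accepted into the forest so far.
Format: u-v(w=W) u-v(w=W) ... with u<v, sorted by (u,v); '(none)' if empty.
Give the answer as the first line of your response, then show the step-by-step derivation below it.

0-6(w=1) 0-7(w=2) 0-8(w=1) 2-7(w=1)

step 1: add edge 0-6 (w=1); MST = {0-6(w=1)}
step 2: add edge 0-8 (w=1); MST = {0-6(w=1) 0-8(w=1)}
step 3: add edge 2-7 (w=1); MST = {0-6(w=1) 0-8(w=1) 2-7(w=1)}
step 4: add edge 0-7 (w=2); MST = {0-6(w=1) 0-7(w=2) 0-8(w=1) 2-7(w=1)}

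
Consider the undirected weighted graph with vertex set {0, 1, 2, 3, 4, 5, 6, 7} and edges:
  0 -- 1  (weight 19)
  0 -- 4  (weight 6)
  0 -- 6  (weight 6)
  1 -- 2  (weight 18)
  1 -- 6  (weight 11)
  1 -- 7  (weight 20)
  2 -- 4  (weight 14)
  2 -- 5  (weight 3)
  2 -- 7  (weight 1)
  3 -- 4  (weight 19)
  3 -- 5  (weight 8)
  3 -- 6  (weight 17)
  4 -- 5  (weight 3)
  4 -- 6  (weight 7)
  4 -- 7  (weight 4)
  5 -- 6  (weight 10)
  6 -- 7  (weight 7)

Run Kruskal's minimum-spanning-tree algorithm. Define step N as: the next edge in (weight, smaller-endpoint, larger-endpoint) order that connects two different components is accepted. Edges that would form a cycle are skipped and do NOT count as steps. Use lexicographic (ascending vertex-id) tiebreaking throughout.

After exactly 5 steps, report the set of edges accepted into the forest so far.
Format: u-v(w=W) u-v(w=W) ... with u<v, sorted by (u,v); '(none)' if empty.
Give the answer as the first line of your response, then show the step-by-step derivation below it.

0-4(w=6) 0-6(w=6) 2-5(w=3) 2-7(w=1) 4-5(w=3)

step 1: add edge 2-7 (w=1); MST = {2-7(w=1)}
step 2: add edge 2-5 (w=3); MST = {2-5(w=3) 2-7(w=1)}
step 3: add edge 4-5 (w=3); MST = {2-5(w=3) 2-7(w=1) 4-5(w=3)}
step 4: add edge 0-4 (w=6); MST = {0-4(w=6) 2-5(w=3) 2-7(w=1) 4-5(w=3)}
step 5: add edge 0-6 (w=6); MST = {0-4(w=6) 0-6(w=6) 2-5(w=3) 2-7(w=1) 4-5(w=3)}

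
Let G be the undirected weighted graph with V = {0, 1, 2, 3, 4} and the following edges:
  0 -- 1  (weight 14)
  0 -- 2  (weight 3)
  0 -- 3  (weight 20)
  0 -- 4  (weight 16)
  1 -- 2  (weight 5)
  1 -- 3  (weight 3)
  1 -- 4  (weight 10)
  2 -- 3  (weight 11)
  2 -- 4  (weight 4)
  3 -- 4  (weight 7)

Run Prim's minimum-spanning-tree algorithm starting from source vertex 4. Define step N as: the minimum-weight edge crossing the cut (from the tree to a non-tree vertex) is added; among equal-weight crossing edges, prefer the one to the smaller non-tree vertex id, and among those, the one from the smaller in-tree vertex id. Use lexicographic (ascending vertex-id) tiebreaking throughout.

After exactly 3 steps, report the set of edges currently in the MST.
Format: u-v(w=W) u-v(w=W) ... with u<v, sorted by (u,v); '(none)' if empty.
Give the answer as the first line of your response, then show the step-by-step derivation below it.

0-2(w=3) 1-2(w=5) 2-4(w=4)

step 1: add edge 2-4 (w=4); MST = {2-4(w=4)}
step 2: add edge 0-2 (w=3); MST = {0-2(w=3) 2-4(w=4)}
step 3: add edge 1-2 (w=5); MST = {0-2(w=3) 1-2(w=5) 2-4(w=4)}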